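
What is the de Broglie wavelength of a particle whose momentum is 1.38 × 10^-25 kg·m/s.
4.80 × 10^-9 m

Using the de Broglie relation λ = h/p:

λ = h/p
λ = (6.626 × 10^-34 J·s) / (1.38 × 10^-25 kg·m/s)
λ = 4.80 × 10^-9 m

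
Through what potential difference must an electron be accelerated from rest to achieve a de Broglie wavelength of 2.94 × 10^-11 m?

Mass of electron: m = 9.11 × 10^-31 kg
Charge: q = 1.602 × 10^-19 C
1.74 × 10^3 V

From λ = h/√(2mqV), we solve for V:

λ² = h²/(2mqV)
V = h²/(2mqλ²)
V = (6.626 × 10^-34 J·s)² / (2 × 9.11 × 10^-31 kg × 1.602 × 10^-19 C × (2.94 × 10^-11 m)²)
V = 1.74 × 10^3 V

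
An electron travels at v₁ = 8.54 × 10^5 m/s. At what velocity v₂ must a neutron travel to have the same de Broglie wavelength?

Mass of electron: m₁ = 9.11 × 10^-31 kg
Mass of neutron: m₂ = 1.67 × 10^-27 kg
v₂ = 4.66 × 10^2 m/s

For equal de Broglie wavelengths: λ₁ = λ₂

h/(m₁v₁) = h/(m₂v₂)
m₁v₁ = m₂v₂
v₂ = v₁ · (m₁/m₂)

v₂ = 8.54 × 10^5 m/s × (9.11 × 10^-31 kg / 1.67 × 10^-27 kg)
v₂ = 4.66 × 10^2 m/s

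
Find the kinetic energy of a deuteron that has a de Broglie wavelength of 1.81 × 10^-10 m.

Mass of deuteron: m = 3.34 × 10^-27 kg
2.01 × 10^-21 J (or 0.0125 eV)

From λ = h/√(2mKE), we solve for KE:

λ² = h²/(2mKE)
KE = h²/(2mλ²)
KE = (6.626 × 10^-34 J·s)² / (2 × 3.34 × 10^-27 kg × (1.81 × 10^-10 m)²)
KE = 2.01 × 10^-21 J
KE = 0.0125 eV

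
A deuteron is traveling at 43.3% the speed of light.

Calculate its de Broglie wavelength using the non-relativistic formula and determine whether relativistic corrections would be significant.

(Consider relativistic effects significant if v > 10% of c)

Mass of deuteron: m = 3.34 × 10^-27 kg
Yes, relativistic corrections are needed.

Using the non-relativistic de Broglie formula λ = h/(mv):

v = 43.3% × c = 1.298 × 10^8 m/s

λ = h/(mv)
λ = (6.626 × 10^-34 J·s) / (3.34 × 10^-27 kg × 1.298 × 10^8 m/s)
λ = 1.53 × 10^-15 m

Since v = 43.3% of c > 10% of c, relativistic corrections ARE significant and the actual wavelength would differ from this non-relativistic estimate.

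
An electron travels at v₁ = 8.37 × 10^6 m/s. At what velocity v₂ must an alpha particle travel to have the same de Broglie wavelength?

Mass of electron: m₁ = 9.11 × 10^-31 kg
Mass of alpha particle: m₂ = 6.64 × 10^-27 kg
v₂ = 1.15 × 10^3 m/s

For equal de Broglie wavelengths: λ₁ = λ₂

h/(m₁v₁) = h/(m₂v₂)
m₁v₁ = m₂v₂
v₂ = v₁ · (m₁/m₂)

v₂ = 8.37 × 10^6 m/s × (9.11 × 10^-31 kg / 6.64 × 10^-27 kg)
v₂ = 1.15 × 10^3 m/s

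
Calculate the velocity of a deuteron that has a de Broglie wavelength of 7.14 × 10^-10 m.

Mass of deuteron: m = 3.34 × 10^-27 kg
2.78 × 10^2 m/s

From the de Broglie relation λ = h/(mv), we solve for v:

v = h/(mλ)
v = (6.626 × 10^-34 J·s) / (3.34 × 10^-27 kg × 7.14 × 10^-10 m)
v = 2.78 × 10^2 m/s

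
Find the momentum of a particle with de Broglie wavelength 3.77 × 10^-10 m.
1.76 × 10^-24 kg·m/s

From the de Broglie relation λ = h/p, we solve for p:

p = h/λ
p = (6.626 × 10^-34 J·s) / (3.77 × 10^-10 m)
p = 1.76 × 10^-24 kg·m/s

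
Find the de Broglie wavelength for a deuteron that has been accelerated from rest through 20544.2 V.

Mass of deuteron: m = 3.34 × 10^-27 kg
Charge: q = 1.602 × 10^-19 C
1.41 × 10^-13 m

When a particle is accelerated through voltage V, it gains kinetic energy KE = qV.

The de Broglie wavelength is then λ = h/√(2mqV):

λ = h/√(2mqV)
λ = (6.626 × 10^-34 J·s) / √(2 × 3.34 × 10^-27 kg × 1.602 × 10^-19 C × 20544.2 V)
λ = 1.41 × 10^-13 m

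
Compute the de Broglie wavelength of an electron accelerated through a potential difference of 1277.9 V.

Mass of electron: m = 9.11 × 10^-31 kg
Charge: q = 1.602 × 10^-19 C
3.43 × 10^-11 m

When a particle is accelerated through voltage V, it gains kinetic energy KE = qV.

The de Broglie wavelength is then λ = h/√(2mqV):

λ = h/√(2mqV)
λ = (6.626 × 10^-34 J·s) / √(2 × 9.11 × 10^-31 kg × 1.602 × 10^-19 C × 1277.9 V)
λ = 3.43 × 10^-11 m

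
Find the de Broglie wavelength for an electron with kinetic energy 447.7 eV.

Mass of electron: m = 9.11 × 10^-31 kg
5.80 × 10^-11 m

Using λ = h/√(2mKE):

First convert KE to Joules: KE = 447.7 eV = 7.173 × 10^-17 J

λ = h/√(2mKE)
λ = (6.626 × 10^-34 J·s) / √(2 × 9.11 × 10^-31 kg × 7.173 × 10^-17 J)
λ = 5.80 × 10^-11 m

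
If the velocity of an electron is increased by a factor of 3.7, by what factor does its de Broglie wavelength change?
The wavelength decreases by a factor of 3.7.

From λ = h/(mv), the wavelength is inversely proportional to velocity:

λ ∝ 1/v

If v → 3.7v, then λ → λ/3.7

When velocity is increased by a factor of 3.7, the wavelength decreases by a factor of 3.7.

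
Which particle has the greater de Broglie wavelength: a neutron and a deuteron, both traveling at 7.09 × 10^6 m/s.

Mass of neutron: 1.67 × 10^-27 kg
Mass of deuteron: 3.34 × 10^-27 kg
The neutron has the longer wavelength.

Using λ = h/(mv), since both particles have the same velocity, the wavelength depends only on mass.

For neutron: λ₁ = h/(m₁v) = 5.60 × 10^-14 m
For deuteron: λ₂ = h/(m₂v) = 2.80 × 10^-14 m

Since λ ∝ 1/m at constant velocity, the lighter particle has the longer wavelength.

The neutron has the longer de Broglie wavelength.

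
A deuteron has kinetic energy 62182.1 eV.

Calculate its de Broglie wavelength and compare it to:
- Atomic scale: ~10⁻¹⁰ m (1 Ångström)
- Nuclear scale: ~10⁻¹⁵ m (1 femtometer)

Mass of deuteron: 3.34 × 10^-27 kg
λ = 8.12 × 10^-14 m, which is between nuclear and atomic scales.

Using λ = h/√(2mKE):

KE = 62182.1 eV = 9.963 × 10^-15 J

λ = h/√(2mKE)
λ = (6.626 × 10^-34 J·s) / √(2 × 3.34 × 10^-27 kg × 9.963 × 10^-15 J)
λ = 8.12 × 10^-14 m

Comparison:
- Atomic scale (10⁻¹⁰ m): λ is 0.00081× this size
- Nuclear scale (10⁻¹⁵ m): λ is 81× this size

The wavelength is between nuclear and atomic scales.

This wavelength is appropriate for probing atomic structure but too large for nuclear physics experiments.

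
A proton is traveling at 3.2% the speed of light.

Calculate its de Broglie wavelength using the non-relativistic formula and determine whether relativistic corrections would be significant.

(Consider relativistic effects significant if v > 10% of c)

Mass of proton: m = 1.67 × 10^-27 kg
No, relativistic corrections are not needed.

Using the non-relativistic de Broglie formula λ = h/(mv):

v = 3.2% × c = 9.593 × 10^6 m/s

λ = h/(mv)
λ = (6.626 × 10^-34 J·s) / (1.67 × 10^-27 kg × 9.593 × 10^6 m/s)
λ = 4.14 × 10^-14 m

Since v = 3.2% of c < 10% of c, relativistic corrections are NOT significant and this non-relativistic result is a good approximation.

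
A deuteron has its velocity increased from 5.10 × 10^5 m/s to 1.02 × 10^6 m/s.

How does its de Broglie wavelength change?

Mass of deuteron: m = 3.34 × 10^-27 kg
The wavelength decreases by a factor of 2.

Using λ = h/(mv):

Initial wavelength: λ₁ = h/(mv₁) = 3.89 × 10^-13 m
Final wavelength: λ₂ = h/(mv₂) = 1.94 × 10^-13 m

Since λ ∝ 1/v, when velocity increases by a factor of 2, the wavelength decreases by a factor of 2.

λ₂/λ₁ = v₁/v₂ = 1/2

The wavelength decreases by a factor of 2.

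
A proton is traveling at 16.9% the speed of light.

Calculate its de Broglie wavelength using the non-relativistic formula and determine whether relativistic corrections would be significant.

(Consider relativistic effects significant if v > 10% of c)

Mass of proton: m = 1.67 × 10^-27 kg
Yes, relativistic corrections are needed.

Using the non-relativistic de Broglie formula λ = h/(mv):

v = 16.9% × c = 5.066 × 10^7 m/s

λ = h/(mv)
λ = (6.626 × 10^-34 J·s) / (1.67 × 10^-27 kg × 5.066 × 10^7 m/s)
λ = 7.83 × 10^-15 m

Since v = 16.9% of c > 10% of c, relativistic corrections ARE significant and the actual wavelength would differ from this non-relativistic estimate.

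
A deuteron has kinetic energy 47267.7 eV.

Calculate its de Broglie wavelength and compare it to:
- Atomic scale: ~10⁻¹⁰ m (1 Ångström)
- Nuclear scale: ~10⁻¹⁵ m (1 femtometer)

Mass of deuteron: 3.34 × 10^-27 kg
λ = 9.32 × 10^-14 m, which is between nuclear and atomic scales.

Using λ = h/√(2mKE):

KE = 47267.7 eV = 7.573 × 10^-15 J

λ = h/√(2mKE)
λ = (6.626 × 10^-34 J·s) / √(2 × 3.34 × 10^-27 kg × 7.573 × 10^-15 J)
λ = 9.32 × 10^-14 m

Comparison:
- Atomic scale (10⁻¹⁰ m): λ is 0.00093× this size
- Nuclear scale (10⁻¹⁵ m): λ is 93× this size

The wavelength is between nuclear and atomic scales.

This wavelength is appropriate for probing atomic structure but too large for nuclear physics experiments.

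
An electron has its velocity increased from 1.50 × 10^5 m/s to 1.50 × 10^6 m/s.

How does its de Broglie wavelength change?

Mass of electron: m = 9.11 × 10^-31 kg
The wavelength decreases by a factor of 10.

Using λ = h/(mv):

Initial wavelength: λ₁ = h/(mv₁) = 4.85 × 10^-9 m
Final wavelength: λ₂ = h/(mv₂) = 4.85 × 10^-10 m

Since λ ∝ 1/v, when velocity increases by a factor of 10, the wavelength decreases by a factor of 10.

λ₂/λ₁ = v₁/v₂ = 1/10

The wavelength decreases by a factor of 10.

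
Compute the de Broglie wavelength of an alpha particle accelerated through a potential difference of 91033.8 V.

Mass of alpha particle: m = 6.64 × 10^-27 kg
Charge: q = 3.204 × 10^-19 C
3.37 × 10^-14 m

When a particle is accelerated through voltage V, it gains kinetic energy KE = qV.

The de Broglie wavelength is then λ = h/√(2mqV):

λ = h/√(2mqV)
λ = (6.626 × 10^-34 J·s) / √(2 × 6.64 × 10^-27 kg × 3.204 × 10^-19 C × 91033.8 V)
λ = 3.37 × 10^-14 m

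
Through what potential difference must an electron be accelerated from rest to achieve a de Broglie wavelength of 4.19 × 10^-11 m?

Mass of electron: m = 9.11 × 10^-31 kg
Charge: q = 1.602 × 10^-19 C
857 V

From λ = h/√(2mqV), we solve for V:

λ² = h²/(2mqV)
V = h²/(2mqλ²)
V = (6.626 × 10^-34 J·s)² / (2 × 9.11 × 10^-31 kg × 1.602 × 10^-19 C × (4.19 × 10^-11 m)²)
V = 857 V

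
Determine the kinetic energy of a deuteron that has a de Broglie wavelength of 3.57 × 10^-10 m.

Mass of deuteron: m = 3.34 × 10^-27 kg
5.16 × 10^-22 J (or 3.22 × 10^-3 eV)

From λ = h/√(2mKE), we solve for KE:

λ² = h²/(2mKE)
KE = h²/(2mλ²)
KE = (6.626 × 10^-34 J·s)² / (2 × 3.34 × 10^-27 kg × (3.57 × 10^-10 m)²)
KE = 5.16 × 10^-22 J
KE = 3.22 × 10^-3 eV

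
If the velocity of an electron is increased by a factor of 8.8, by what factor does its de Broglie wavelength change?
The wavelength decreases by a factor of 8.8.

From λ = h/(mv), the wavelength is inversely proportional to velocity:

λ ∝ 1/v

If v → 8.8v, then λ → λ/8.8

When velocity is increased by a factor of 8.8, the wavelength decreases by a factor of 8.8.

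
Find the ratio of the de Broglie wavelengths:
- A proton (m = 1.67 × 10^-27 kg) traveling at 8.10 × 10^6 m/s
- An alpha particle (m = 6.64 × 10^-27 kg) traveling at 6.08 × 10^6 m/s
λ₁/λ₂ = 2.98

Using λ = h/(mv):

λ₁ = h/(m₁v₁) = 4.90 × 10^-14 m
λ₂ = h/(m₂v₂) = 1.64 × 10^-14 m

Ratio λ₁/λ₂ = (m₂v₂)/(m₁v₁)
         = (6.64 × 10^-27 kg × 6.08 × 10^6 m/s) / (1.67 × 10^-27 kg × 8.10 × 10^6 m/s)
         = 2.98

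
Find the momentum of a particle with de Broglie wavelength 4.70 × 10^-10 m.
1.41 × 10^-24 kg·m/s

From the de Broglie relation λ = h/p, we solve for p:

p = h/λ
p = (6.626 × 10^-34 J·s) / (4.70 × 10^-10 m)
p = 1.41 × 10^-24 kg·m/s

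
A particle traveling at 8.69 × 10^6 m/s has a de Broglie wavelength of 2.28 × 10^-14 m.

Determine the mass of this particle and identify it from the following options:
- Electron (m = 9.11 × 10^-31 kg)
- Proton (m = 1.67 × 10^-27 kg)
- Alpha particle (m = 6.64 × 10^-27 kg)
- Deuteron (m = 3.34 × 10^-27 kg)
The particle is a deuteron.

From λ = h/(mv), solve for mass:

m = h/(λv)
m = (6.626 × 10^-34 J·s) / (2.28 × 10^-14 m × 8.69 × 10^6 m/s)
m = 3.34 × 10^-27 kg

Comparing with the listed masses, this is closest to a deuteron.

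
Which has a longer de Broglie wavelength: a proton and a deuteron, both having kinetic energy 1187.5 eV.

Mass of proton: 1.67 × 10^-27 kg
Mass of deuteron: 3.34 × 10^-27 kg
The proton has the longer wavelength.

Using λ = h/√(2mKE):

For proton: λ₁ = h/√(2m₁KE) = 8.31 × 10^-13 m
For deuteron: λ₂ = h/√(2m₂KE) = 5.88 × 10^-13 m

Since λ ∝ 1/√m at constant kinetic energy, the lighter particle has the longer wavelength.

The proton has the longer de Broglie wavelength.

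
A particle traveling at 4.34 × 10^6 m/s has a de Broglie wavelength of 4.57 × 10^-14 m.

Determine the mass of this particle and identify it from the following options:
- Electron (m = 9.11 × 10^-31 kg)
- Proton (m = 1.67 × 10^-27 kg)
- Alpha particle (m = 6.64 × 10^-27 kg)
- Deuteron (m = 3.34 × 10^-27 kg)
The particle is a deuteron.

From λ = h/(mv), solve for mass:

m = h/(λv)
m = (6.626 × 10^-34 J·s) / (4.57 × 10^-14 m × 4.34 × 10^6 m/s)
m = 3.34 × 10^-27 kg

Comparing with the listed masses, this is closest to a deuteron.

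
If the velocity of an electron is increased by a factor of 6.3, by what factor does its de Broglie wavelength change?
The wavelength decreases by a factor of 6.3.

From λ = h/(mv), the wavelength is inversely proportional to velocity:

λ ∝ 1/v

If v → 6.3v, then λ → λ/6.3

When velocity is increased by a factor of 6.3, the wavelength decreases by a factor of 6.3.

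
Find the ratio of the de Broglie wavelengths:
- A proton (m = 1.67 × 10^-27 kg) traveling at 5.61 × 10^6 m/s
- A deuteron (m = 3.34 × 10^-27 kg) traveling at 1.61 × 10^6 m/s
λ₁/λ₂ = 0.574

Using λ = h/(mv):

λ₁ = h/(m₁v₁) = 7.07 × 10^-14 m
λ₂ = h/(m₂v₂) = 1.23 × 10^-13 m

Ratio λ₁/λ₂ = (m₂v₂)/(m₁v₁)
         = (3.34 × 10^-27 kg × 1.61 × 10^6 m/s) / (1.67 × 10^-27 kg × 5.61 × 10^6 m/s)
         = 0.574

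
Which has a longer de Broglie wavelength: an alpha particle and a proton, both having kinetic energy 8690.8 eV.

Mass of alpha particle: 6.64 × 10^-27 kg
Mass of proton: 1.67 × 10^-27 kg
The proton has the longer wavelength.

Using λ = h/√(2mKE):

For alpha particle: λ₁ = h/√(2m₁KE) = 1.54 × 10^-13 m
For proton: λ₂ = h/√(2m₂KE) = 3.07 × 10^-13 m

Since λ ∝ 1/√m at constant kinetic energy, the lighter particle has the longer wavelength.

The proton has the longer de Broglie wavelength.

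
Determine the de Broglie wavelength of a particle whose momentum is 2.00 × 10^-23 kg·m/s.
3.31 × 10^-11 m

Using the de Broglie relation λ = h/p:

λ = h/p
λ = (6.626 × 10^-34 J·s) / (2.00 × 10^-23 kg·m/s)
λ = 3.31 × 10^-11 m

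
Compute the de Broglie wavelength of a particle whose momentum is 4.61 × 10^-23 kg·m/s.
1.44 × 10^-11 m

Using the de Broglie relation λ = h/p:

λ = h/p
λ = (6.626 × 10^-34 J·s) / (4.61 × 10^-23 kg·m/s)
λ = 1.44 × 10^-11 m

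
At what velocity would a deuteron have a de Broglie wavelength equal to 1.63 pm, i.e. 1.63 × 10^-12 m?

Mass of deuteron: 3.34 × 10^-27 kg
1.22 × 10^5 m/s

From λ = h/(mv), solve for v:

v = h/(mλ)
v = (6.626 × 10^-34 J·s) / (3.34 × 10^-27 kg × 1.63 × 10^-12 m)
v = 1.22 × 10^5 m/s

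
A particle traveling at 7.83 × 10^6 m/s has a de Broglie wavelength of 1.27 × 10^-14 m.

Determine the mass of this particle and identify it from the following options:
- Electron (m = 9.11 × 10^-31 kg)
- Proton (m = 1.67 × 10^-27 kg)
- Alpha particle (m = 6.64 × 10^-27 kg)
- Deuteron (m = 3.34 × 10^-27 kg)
The particle is an alpha particle.

From λ = h/(mv), solve for mass:

m = h/(λv)
m = (6.626 × 10^-34 J·s) / (1.27 × 10^-14 m × 7.83 × 10^6 m/s)
m = 6.66 × 10^-27 kg

Comparing with the listed masses, this is closest to an alpha particle.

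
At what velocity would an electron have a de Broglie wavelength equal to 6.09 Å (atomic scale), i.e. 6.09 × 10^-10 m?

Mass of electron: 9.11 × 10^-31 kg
1.19 × 10^6 m/s

From λ = h/(mv), solve for v:

v = h/(mλ)
v = (6.626 × 10^-34 J·s) / (9.11 × 10^-31 kg × 6.09 × 10^-10 m)
v = 1.19 × 10^6 m/s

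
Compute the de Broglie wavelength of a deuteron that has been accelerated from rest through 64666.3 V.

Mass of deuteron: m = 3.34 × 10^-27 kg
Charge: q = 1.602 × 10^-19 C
7.97 × 10^-14 m

When a particle is accelerated through voltage V, it gains kinetic energy KE = qV.

The de Broglie wavelength is then λ = h/√(2mqV):

λ = h/√(2mqV)
λ = (6.626 × 10^-34 J·s) / √(2 × 3.34 × 10^-27 kg × 1.602 × 10^-19 C × 64666.3 V)
λ = 7.97 × 10^-14 m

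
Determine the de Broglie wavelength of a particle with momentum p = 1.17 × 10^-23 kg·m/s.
5.66 × 10^-11 m

Using the de Broglie relation λ = h/p:

λ = h/p
λ = (6.626 × 10^-34 J·s) / (1.17 × 10^-23 kg·m/s)
λ = 5.66 × 10^-11 m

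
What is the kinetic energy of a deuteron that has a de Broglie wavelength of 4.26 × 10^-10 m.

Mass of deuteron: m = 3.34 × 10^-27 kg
3.62 × 10^-22 J (or 2.26 × 10^-3 eV)

From λ = h/√(2mKE), we solve for KE:

λ² = h²/(2mKE)
KE = h²/(2mλ²)
KE = (6.626 × 10^-34 J·s)² / (2 × 3.34 × 10^-27 kg × (4.26 × 10^-10 m)²)
KE = 3.62 × 10^-22 J
KE = 2.26 × 10^-3 eV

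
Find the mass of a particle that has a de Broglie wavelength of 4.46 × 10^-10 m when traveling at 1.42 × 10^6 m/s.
1.05 × 10^-30 kg

From the de Broglie relation λ = h/(mv), we solve for m:

m = h/(λv)
m = (6.626 × 10^-34 J·s) / (4.46 × 10^-10 m × 1.42 × 10^6 m/s)
m = 1.05 × 10^-30 kg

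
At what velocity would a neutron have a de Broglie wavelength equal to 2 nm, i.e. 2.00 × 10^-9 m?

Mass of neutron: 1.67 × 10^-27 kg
1.98 × 10^2 m/s

From λ = h/(mv), solve for v:

v = h/(mλ)
v = (6.626 × 10^-34 J·s) / (1.67 × 10^-27 kg × 2.00 × 10^-9 m)
v = 1.98 × 10^2 m/s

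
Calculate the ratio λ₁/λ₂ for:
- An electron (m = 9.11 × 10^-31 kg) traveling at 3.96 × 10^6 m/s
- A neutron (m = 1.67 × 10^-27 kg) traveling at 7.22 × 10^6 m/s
λ₁/λ₂ = 3.34 × 10^3

Using λ = h/(mv):

λ₁ = h/(m₁v₁) = 1.84 × 10^-10 m
λ₂ = h/(m₂v₂) = 5.50 × 10^-14 m

Ratio λ₁/λ₂ = (m₂v₂)/(m₁v₁)
         = (1.67 × 10^-27 kg × 7.22 × 10^6 m/s) / (9.11 × 10^-31 kg × 3.96 × 10^6 m/s)
         = 3.34 × 10^3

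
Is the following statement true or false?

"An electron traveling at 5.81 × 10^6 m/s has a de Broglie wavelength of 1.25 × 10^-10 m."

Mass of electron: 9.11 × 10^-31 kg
True

The claim is correct.

Using λ = h/(mv):
λ = (6.626 × 10^-34 J·s) / (9.11 × 10^-31 kg × 5.81 × 10^6 m/s)
λ = 1.25 × 10^-10 m

This matches the claimed value.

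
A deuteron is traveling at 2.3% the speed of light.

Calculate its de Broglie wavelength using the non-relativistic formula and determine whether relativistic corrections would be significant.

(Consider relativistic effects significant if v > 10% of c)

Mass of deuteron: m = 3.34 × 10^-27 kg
No, relativistic corrections are not needed.

Using the non-relativistic de Broglie formula λ = h/(mv):

v = 2.3% × c = 6.895 × 10^6 m/s

λ = h/(mv)
λ = (6.626 × 10^-34 J·s) / (3.34 × 10^-27 kg × 6.895 × 10^6 m/s)
λ = 2.88 × 10^-14 m

Since v = 2.3% of c < 10% of c, relativistic corrections are NOT significant and this non-relativistic result is a good approximation.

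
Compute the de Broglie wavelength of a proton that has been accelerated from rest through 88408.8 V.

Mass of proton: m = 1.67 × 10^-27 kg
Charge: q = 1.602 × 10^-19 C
9.63 × 10^-14 m

When a particle is accelerated through voltage V, it gains kinetic energy KE = qV.

The de Broglie wavelength is then λ = h/√(2mqV):

λ = h/√(2mqV)
λ = (6.626 × 10^-34 J·s) / √(2 × 1.67 × 10^-27 kg × 1.602 × 10^-19 C × 88408.8 V)
λ = 9.63 × 10^-14 m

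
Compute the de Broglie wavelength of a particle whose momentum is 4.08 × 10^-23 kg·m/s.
1.62 × 10^-11 m

Using the de Broglie relation λ = h/p:

λ = h/p
λ = (6.626 × 10^-34 J·s) / (4.08 × 10^-23 kg·m/s)
λ = 1.62 × 10^-11 m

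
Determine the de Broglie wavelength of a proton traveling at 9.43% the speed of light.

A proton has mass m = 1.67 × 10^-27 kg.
1.40 × 10^-14 m

Using the de Broglie relation λ = h/(mv):

v = 9.43% × c = 2.827 × 10^7 m/s

λ = h/(mv)
λ = (6.626 × 10^-34 J·s) / (1.67 × 10^-27 kg × 2.827 × 10^7 m/s)
λ = 1.40 × 10^-14 m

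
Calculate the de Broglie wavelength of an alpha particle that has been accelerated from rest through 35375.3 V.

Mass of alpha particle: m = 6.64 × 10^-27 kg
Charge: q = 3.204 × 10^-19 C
5.40 × 10^-14 m

When a particle is accelerated through voltage V, it gains kinetic energy KE = qV.

The de Broglie wavelength is then λ = h/√(2mqV):

λ = h/√(2mqV)
λ = (6.626 × 10^-34 J·s) / √(2 × 6.64 × 10^-27 kg × 3.204 × 10^-19 C × 35375.3 V)
λ = 5.40 × 10^-14 m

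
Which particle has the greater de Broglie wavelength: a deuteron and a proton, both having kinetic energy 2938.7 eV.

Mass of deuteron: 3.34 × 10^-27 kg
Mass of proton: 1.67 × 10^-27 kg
The proton has the longer wavelength.

Using λ = h/√(2mKE):

For deuteron: λ₁ = h/√(2m₁KE) = 3.74 × 10^-13 m
For proton: λ₂ = h/√(2m₂KE) = 5.28 × 10^-13 m

Since λ ∝ 1/√m at constant kinetic energy, the lighter particle has the longer wavelength.

The proton has the longer de Broglie wavelength.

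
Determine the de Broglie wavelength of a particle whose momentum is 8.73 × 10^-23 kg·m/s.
7.59 × 10^-12 m

Using the de Broglie relation λ = h/p:

λ = h/p
λ = (6.626 × 10^-34 J·s) / (8.73 × 10^-23 kg·m/s)
λ = 7.59 × 10^-12 m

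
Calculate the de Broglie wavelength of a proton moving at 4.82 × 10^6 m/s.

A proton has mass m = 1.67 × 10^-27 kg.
8.23 × 10^-14 m

Using the de Broglie relation λ = h/(mv):

λ = h/(mv)
λ = (6.626 × 10^-34 J·s) / (1.67 × 10^-27 kg × 4.82 × 10^6 m/s)
λ = 8.23 × 10^-14 m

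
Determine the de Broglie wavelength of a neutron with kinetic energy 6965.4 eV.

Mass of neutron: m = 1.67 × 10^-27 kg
3.43 × 10^-13 m

Using λ = h/√(2mKE):

First convert KE to Joules: KE = 6965.4 eV = 1.116 × 10^-15 J

λ = h/√(2mKE)
λ = (6.626 × 10^-34 J·s) / √(2 × 1.67 × 10^-27 kg × 1.116 × 10^-15 J)
λ = 3.43 × 10^-13 m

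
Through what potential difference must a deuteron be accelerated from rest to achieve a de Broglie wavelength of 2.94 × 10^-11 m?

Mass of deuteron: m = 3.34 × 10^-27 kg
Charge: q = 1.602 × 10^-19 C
4.75 × 10^-1 V

From λ = h/√(2mqV), we solve for V:

λ² = h²/(2mqV)
V = h²/(2mqλ²)
V = (6.626 × 10^-34 J·s)² / (2 × 3.34 × 10^-27 kg × 1.602 × 10^-19 C × (2.94 × 10^-11 m)²)
V = 4.75 × 10^-1 V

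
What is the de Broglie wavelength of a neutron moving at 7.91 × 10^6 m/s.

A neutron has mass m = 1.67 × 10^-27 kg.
5.02 × 10^-14 m

Using the de Broglie relation λ = h/(mv):

λ = h/(mv)
λ = (6.626 × 10^-34 J·s) / (1.67 × 10^-27 kg × 7.91 × 10^6 m/s)
λ = 5.02 × 10^-14 m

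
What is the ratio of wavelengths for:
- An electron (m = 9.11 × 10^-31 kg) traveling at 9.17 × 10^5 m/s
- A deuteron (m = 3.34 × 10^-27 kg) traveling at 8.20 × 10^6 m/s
λ₁/λ₂ = 3.28 × 10^4

Using λ = h/(mv):

λ₁ = h/(m₁v₁) = 7.93 × 10^-10 m
λ₂ = h/(m₂v₂) = 2.42 × 10^-14 m

Ratio λ₁/λ₂ = (m₂v₂)/(m₁v₁)
         = (3.34 × 10^-27 kg × 8.20 × 10^6 m/s) / (9.11 × 10^-31 kg × 9.17 × 10^5 m/s)
         = 3.28 × 10^4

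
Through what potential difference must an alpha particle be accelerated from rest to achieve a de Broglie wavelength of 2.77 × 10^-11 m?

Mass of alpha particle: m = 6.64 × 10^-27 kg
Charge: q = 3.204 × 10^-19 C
1.34 × 10^-1 V

From λ = h/√(2mqV), we solve for V:

λ² = h²/(2mqV)
V = h²/(2mqλ²)
V = (6.626 × 10^-34 J·s)² / (2 × 6.64 × 10^-27 kg × 3.204 × 10^-19 C × (2.77 × 10^-11 m)²)
V = 1.34 × 10^-1 V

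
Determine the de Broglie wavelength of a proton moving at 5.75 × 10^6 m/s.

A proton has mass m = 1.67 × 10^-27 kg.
6.90 × 10^-14 m

Using the de Broglie relation λ = h/(mv):

λ = h/(mv)
λ = (6.626 × 10^-34 J·s) / (1.67 × 10^-27 kg × 5.75 × 10^6 m/s)
λ = 6.90 × 10^-14 m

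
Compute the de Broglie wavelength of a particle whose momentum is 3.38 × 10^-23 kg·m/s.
1.96 × 10^-11 m

Using the de Broglie relation λ = h/p:

λ = h/p
λ = (6.626 × 10^-34 J·s) / (3.38 × 10^-23 kg·m/s)
λ = 1.96 × 10^-11 m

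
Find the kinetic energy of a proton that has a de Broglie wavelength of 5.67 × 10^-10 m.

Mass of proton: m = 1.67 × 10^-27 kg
4.09 × 10^-22 J (or 2.55 × 10^-3 eV)

From λ = h/√(2mKE), we solve for KE:

λ² = h²/(2mKE)
KE = h²/(2mλ²)
KE = (6.626 × 10^-34 J·s)² / (2 × 1.67 × 10^-27 kg × (5.67 × 10^-10 m)²)
KE = 4.09 × 10^-22 J
KE = 2.55 × 10^-3 eV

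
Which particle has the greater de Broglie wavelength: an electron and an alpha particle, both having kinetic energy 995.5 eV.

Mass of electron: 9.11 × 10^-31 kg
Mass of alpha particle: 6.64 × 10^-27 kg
The electron has the longer wavelength.

Using λ = h/√(2mKE):

For electron: λ₁ = h/√(2m₁KE) = 3.89 × 10^-11 m
For alpha particle: λ₂ = h/√(2m₂KE) = 4.55 × 10^-13 m

Since λ ∝ 1/√m at constant kinetic energy, the lighter particle has the longer wavelength.

The electron has the longer de Broglie wavelength.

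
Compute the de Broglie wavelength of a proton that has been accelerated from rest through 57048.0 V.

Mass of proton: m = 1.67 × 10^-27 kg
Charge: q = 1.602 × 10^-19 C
1.20 × 10^-13 m

When a particle is accelerated through voltage V, it gains kinetic energy KE = qV.

The de Broglie wavelength is then λ = h/√(2mqV):

λ = h/√(2mqV)
λ = (6.626 × 10^-34 J·s) / √(2 × 1.67 × 10^-27 kg × 1.602 × 10^-19 C × 57048.0 V)
λ = 1.20 × 10^-13 m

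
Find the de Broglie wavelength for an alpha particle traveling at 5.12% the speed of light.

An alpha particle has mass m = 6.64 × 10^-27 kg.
6.50 × 10^-15 m

Using the de Broglie relation λ = h/(mv):

v = 5.12% × c = 1.535 × 10^7 m/s

λ = h/(mv)
λ = (6.626 × 10^-34 J·s) / (6.64 × 10^-27 kg × 1.535 × 10^7 m/s)
λ = 6.50 × 10^-15 m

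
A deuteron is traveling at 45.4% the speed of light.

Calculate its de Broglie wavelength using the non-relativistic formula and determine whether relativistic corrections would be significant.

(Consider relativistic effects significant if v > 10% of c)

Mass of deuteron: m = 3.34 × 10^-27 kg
Yes, relativistic corrections are needed.

Using the non-relativistic de Broglie formula λ = h/(mv):

v = 45.4% × c = 1.361 × 10^8 m/s

λ = h/(mv)
λ = (6.626 × 10^-34 J·s) / (3.34 × 10^-27 kg × 1.361 × 10^8 m/s)
λ = 1.46 × 10^-15 m

Since v = 45.4% of c > 10% of c, relativistic corrections ARE significant and the actual wavelength would differ from this non-relativistic estimate.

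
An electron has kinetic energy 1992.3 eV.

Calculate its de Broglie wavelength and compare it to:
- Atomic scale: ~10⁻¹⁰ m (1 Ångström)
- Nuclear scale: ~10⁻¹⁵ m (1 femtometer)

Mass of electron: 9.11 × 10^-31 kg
λ = 2.75 × 10^-11 m, which is between nuclear and atomic scales.

Using λ = h/√(2mKE):

KE = 1992.3 eV = 3.192 × 10^-16 J

λ = h/√(2mKE)
λ = (6.626 × 10^-34 J·s) / √(2 × 9.11 × 10^-31 kg × 3.192 × 10^-16 J)
λ = 2.75 × 10^-11 m

Comparison:
- Atomic scale (10⁻¹⁰ m): λ is 0.27× this size
- Nuclear scale (10⁻¹⁵ m): λ is 2.7e+04× this size

The wavelength is between nuclear and atomic scales.

This wavelength is appropriate for probing atomic structure but too large for nuclear physics experiments.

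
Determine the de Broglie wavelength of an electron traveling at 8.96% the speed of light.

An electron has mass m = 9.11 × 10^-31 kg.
2.71 × 10^-11 m

Using the de Broglie relation λ = h/(mv):

v = 8.96% × c = 2.686 × 10^7 m/s

λ = h/(mv)
λ = (6.626 × 10^-34 J·s) / (9.11 × 10^-31 kg × 2.686 × 10^7 m/s)
λ = 2.71 × 10^-11 m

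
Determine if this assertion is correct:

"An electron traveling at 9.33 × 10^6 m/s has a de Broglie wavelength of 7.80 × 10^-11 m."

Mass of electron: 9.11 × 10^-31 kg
True

The claim is correct.

Using λ = h/(mv):
λ = (6.626 × 10^-34 J·s) / (9.11 × 10^-31 kg × 9.33 × 10^6 m/s)
λ = 7.80 × 10^-11 m

This matches the claimed value.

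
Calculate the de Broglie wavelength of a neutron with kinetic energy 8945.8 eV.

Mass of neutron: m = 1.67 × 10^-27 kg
3.03 × 10^-13 m

Using λ = h/√(2mKE):

First convert KE to Joules: KE = 8945.8 eV = 1.433 × 10^-15 J

λ = h/√(2mKE)
λ = (6.626 × 10^-34 J·s) / √(2 × 1.67 × 10^-27 kg × 1.433 × 10^-15 J)
λ = 3.03 × 10^-13 m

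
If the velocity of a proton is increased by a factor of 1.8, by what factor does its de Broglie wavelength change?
The wavelength decreases by a factor of 1.8.

From λ = h/(mv), the wavelength is inversely proportional to velocity:

λ ∝ 1/v

If v → 1.8v, then λ → λ/1.8

When velocity is increased by a factor of 1.8, the wavelength decreases by a factor of 1.8.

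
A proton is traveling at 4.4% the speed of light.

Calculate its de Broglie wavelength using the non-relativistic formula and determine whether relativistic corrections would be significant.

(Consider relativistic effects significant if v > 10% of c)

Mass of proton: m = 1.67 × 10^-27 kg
No, relativistic corrections are not needed.

Using the non-relativistic de Broglie formula λ = h/(mv):

v = 4.4% × c = 1.319 × 10^7 m/s

λ = h/(mv)
λ = (6.626 × 10^-34 J·s) / (1.67 × 10^-27 kg × 1.319 × 10^7 m/s)
λ = 3.01 × 10^-14 m

Since v = 4.4% of c < 10% of c, relativistic corrections are NOT significant and this non-relativistic result is a good approximation.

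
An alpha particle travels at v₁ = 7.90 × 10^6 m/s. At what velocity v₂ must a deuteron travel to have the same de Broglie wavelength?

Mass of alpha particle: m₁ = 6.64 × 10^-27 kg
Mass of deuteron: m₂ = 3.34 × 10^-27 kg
v₂ = 1.57 × 10^7 m/s

For equal de Broglie wavelengths: λ₁ = λ₂

h/(m₁v₁) = h/(m₂v₂)
m₁v₁ = m₂v₂
v₂ = v₁ · (m₁/m₂)

v₂ = 7.90 × 10^6 m/s × (6.64 × 10^-27 kg / 3.34 × 10^-27 kg)
v₂ = 1.57 × 10^7 m/s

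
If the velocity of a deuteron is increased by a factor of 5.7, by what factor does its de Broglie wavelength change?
The wavelength decreases by a factor of 5.7.

From λ = h/(mv), the wavelength is inversely proportional to velocity:

λ ∝ 1/v

If v → 5.7v, then λ → λ/5.7

When velocity is increased by a factor of 5.7, the wavelength decreases by a factor of 5.7.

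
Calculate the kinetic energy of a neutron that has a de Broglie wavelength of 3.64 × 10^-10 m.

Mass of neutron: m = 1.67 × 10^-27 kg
9.92 × 10^-22 J (or 6.19 × 10^-3 eV)

From λ = h/√(2mKE), we solve for KE:

λ² = h²/(2mKE)
KE = h²/(2mλ²)
KE = (6.626 × 10^-34 J·s)² / (2 × 1.67 × 10^-27 kg × (3.64 × 10^-10 m)²)
KE = 9.92 × 10^-22 J
KE = 6.19 × 10^-3 eV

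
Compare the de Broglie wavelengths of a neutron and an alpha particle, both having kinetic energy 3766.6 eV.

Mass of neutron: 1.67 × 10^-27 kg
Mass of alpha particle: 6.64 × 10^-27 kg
The neutron has the longer wavelength.

Using λ = h/√(2mKE):

For neutron: λ₁ = h/√(2m₁KE) = 4.67 × 10^-13 m
For alpha particle: λ₂ = h/√(2m₂KE) = 2.34 × 10^-13 m

Since λ ∝ 1/√m at constant kinetic energy, the lighter particle has the longer wavelength.

The neutron has the longer de Broglie wavelength.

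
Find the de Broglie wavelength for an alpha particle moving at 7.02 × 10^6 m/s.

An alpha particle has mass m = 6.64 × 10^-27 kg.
1.42 × 10^-14 m

Using the de Broglie relation λ = h/(mv):

λ = h/(mv)
λ = (6.626 × 10^-34 J·s) / (6.64 × 10^-27 kg × 7.02 × 10^6 m/s)
λ = 1.42 × 10^-14 m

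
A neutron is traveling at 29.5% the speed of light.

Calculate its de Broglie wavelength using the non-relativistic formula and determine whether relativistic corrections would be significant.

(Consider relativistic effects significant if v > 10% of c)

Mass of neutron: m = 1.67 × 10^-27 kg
Yes, relativistic corrections are needed.

Using the non-relativistic de Broglie formula λ = h/(mv):

v = 29.5% × c = 8.844 × 10^7 m/s

λ = h/(mv)
λ = (6.626 × 10^-34 J·s) / (1.67 × 10^-27 kg × 8.844 × 10^7 m/s)
λ = 4.49 × 10^-15 m

Since v = 29.5% of c > 10% of c, relativistic corrections ARE significant and the actual wavelength would differ from this non-relativistic estimate.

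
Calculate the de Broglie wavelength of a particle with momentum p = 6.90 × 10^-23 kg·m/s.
9.60 × 10^-12 m

Using the de Broglie relation λ = h/p:

λ = h/p
λ = (6.626 × 10^-34 J·s) / (6.90 × 10^-23 kg·m/s)
λ = 9.60 × 10^-12 m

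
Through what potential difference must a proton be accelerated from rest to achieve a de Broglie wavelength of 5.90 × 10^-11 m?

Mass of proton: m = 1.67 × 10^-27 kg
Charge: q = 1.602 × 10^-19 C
2.36 × 10^-1 V

From λ = h/√(2mqV), we solve for V:

λ² = h²/(2mqV)
V = h²/(2mqλ²)
V = (6.626 × 10^-34 J·s)² / (2 × 1.67 × 10^-27 kg × 1.602 × 10^-19 C × (5.90 × 10^-11 m)²)
V = 2.36 × 10^-1 V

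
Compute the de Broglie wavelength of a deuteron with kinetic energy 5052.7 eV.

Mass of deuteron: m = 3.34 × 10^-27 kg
2.85 × 10^-13 m

Using λ = h/√(2mKE):

First convert KE to Joules: KE = 5052.7 eV = 8.095 × 10^-16 J

λ = h/√(2mKE)
λ = (6.626 × 10^-34 J·s) / √(2 × 3.34 × 10^-27 kg × 8.095 × 10^-16 J)
λ = 2.85 × 10^-13 m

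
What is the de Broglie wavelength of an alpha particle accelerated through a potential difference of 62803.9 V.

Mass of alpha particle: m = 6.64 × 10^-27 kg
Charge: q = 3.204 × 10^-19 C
4.05 × 10^-14 m

When a particle is accelerated through voltage V, it gains kinetic energy KE = qV.

The de Broglie wavelength is then λ = h/√(2mqV):

λ = h/√(2mqV)
λ = (6.626 × 10^-34 J·s) / √(2 × 6.64 × 10^-27 kg × 3.204 × 10^-19 C × 62803.9 V)
λ = 4.05 × 10^-14 m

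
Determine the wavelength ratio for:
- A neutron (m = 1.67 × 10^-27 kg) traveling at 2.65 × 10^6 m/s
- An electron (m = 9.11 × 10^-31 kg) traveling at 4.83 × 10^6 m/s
λ₁/λ₂ = 9.94 × 10^-4

Using λ = h/(mv):

λ₁ = h/(m₁v₁) = 1.50 × 10^-13 m
λ₂ = h/(m₂v₂) = 1.51 × 10^-10 m

Ratio λ₁/λ₂ = (m₂v₂)/(m₁v₁)
         = (9.11 × 10^-31 kg × 4.83 × 10^6 m/s) / (1.67 × 10^-27 kg × 2.65 × 10^6 m/s)
         = 9.94 × 10^-4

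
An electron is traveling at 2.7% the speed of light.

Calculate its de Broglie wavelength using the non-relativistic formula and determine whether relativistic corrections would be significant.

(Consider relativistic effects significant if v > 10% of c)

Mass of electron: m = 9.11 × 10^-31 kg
No, relativistic corrections are not needed.

Using the non-relativistic de Broglie formula λ = h/(mv):

v = 2.7% × c = 8.094 × 10^6 m/s

λ = h/(mv)
λ = (6.626 × 10^-34 J·s) / (9.11 × 10^-31 kg × 8.094 × 10^6 m/s)
λ = 8.99 × 10^-11 m

Since v = 2.7% of c < 10% of c, relativistic corrections are NOT significant and this non-relativistic result is a good approximation.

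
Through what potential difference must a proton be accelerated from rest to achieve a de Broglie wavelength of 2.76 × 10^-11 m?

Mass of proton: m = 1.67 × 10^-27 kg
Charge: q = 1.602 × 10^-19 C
1.08 V

From λ = h/√(2mqV), we solve for V:

λ² = h²/(2mqV)
V = h²/(2mqλ²)
V = (6.626 × 10^-34 J·s)² / (2 × 1.67 × 10^-27 kg × 1.602 × 10^-19 C × (2.76 × 10^-11 m)²)
V = 1.08 V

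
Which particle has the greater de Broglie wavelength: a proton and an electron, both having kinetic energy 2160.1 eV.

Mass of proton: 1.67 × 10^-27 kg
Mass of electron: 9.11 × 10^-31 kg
The electron has the longer wavelength.

Using λ = h/√(2mKE):

For proton: λ₁ = h/√(2m₁KE) = 6.16 × 10^-13 m
For electron: λ₂ = h/√(2m₂KE) = 2.64 × 10^-11 m

Since λ ∝ 1/√m at constant kinetic energy, the lighter particle has the longer wavelength.

The electron has the longer de Broglie wavelength.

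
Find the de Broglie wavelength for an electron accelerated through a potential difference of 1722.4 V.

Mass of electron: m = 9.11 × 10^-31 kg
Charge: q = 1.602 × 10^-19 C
2.96 × 10^-11 m

When a particle is accelerated through voltage V, it gains kinetic energy KE = qV.

The de Broglie wavelength is then λ = h/√(2mqV):

λ = h/√(2mqV)
λ = (6.626 × 10^-34 J·s) / √(2 × 9.11 × 10^-31 kg × 1.602 × 10^-19 C × 1722.4 V)
λ = 2.96 × 10^-11 m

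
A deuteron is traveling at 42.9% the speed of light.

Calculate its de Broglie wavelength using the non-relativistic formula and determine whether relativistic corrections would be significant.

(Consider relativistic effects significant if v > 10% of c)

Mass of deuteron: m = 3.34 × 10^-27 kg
Yes, relativistic corrections are needed.

Using the non-relativistic de Broglie formula λ = h/(mv):

v = 42.9% × c = 1.286 × 10^8 m/s

λ = h/(mv)
λ = (6.626 × 10^-34 J·s) / (3.34 × 10^-27 kg × 1.286 × 10^8 m/s)
λ = 1.54 × 10^-15 m

Since v = 42.9% of c > 10% of c, relativistic corrections ARE significant and the actual wavelength would differ from this non-relativistic estimate.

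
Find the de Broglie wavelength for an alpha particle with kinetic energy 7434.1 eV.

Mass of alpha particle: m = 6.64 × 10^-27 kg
1.67 × 10^-13 m

Using λ = h/√(2mKE):

First convert KE to Joules: KE = 7434.1 eV = 1.191 × 10^-15 J

λ = h/√(2mKE)
λ = (6.626 × 10^-34 J·s) / √(2 × 6.64 × 10^-27 kg × 1.191 × 10^-15 J)
λ = 1.67 × 10^-13 m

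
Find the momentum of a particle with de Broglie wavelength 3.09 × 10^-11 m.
2.14 × 10^-23 kg·m/s

From the de Broglie relation λ = h/p, we solve for p:

p = h/λ
p = (6.626 × 10^-34 J·s) / (3.09 × 10^-11 m)
p = 2.14 × 10^-23 kg·m/s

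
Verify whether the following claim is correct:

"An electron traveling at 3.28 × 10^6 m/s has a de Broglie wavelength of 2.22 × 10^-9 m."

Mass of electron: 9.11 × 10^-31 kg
False

The claim is incorrect.

Using λ = h/(mv):
λ = (6.626 × 10^-34 J·s) / (9.11 × 10^-31 kg × 3.28 × 10^6 m/s)
λ = 2.22 × 10^-10 m

The actual wavelength differs from the claimed 2.22 × 10^-9 m.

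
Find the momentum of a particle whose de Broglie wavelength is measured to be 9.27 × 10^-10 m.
7.15 × 10^-25 kg·m/s

From the de Broglie relation λ = h/p, we solve for p:

p = h/λ
p = (6.626 × 10^-34 J·s) / (9.27 × 10^-10 m)
p = 7.15 × 10^-25 kg·m/s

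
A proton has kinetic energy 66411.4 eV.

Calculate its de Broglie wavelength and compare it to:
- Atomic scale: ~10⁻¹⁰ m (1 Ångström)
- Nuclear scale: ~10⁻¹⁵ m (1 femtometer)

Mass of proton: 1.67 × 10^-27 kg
λ = 1.11 × 10^-13 m, which is between nuclear and atomic scales.

Using λ = h/√(2mKE):

KE = 66411.4 eV = 1.064 × 10^-14 J

λ = h/√(2mKE)
λ = (6.626 × 10^-34 J·s) / √(2 × 1.67 × 10^-27 kg × 1.064 × 10^-14 J)
λ = 1.11 × 10^-13 m

Comparison:
- Atomic scale (10⁻¹⁰ m): λ is 0.0011× this size
- Nuclear scale (10⁻¹⁵ m): λ is 1.1e+02× this size

The wavelength is between nuclear and atomic scales.

This wavelength is appropriate for probing atomic structure but too large for nuclear physics experiments.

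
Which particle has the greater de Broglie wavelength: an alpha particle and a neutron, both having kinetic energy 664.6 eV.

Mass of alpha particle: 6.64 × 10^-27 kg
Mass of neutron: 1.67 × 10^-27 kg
The neutron has the longer wavelength.

Using λ = h/√(2mKE):

For alpha particle: λ₁ = h/√(2m₁KE) = 5.57 × 10^-13 m
For neutron: λ₂ = h/√(2m₂KE) = 1.11 × 10^-12 m

Since λ ∝ 1/√m at constant kinetic energy, the lighter particle has the longer wavelength.

The neutron has the longer de Broglie wavelength.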